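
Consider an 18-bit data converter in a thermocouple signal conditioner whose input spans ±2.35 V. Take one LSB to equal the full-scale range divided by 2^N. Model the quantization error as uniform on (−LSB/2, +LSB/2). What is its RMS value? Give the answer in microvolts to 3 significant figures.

5.18 µV

The full-scale span is 2.35 − (-2.35) = 4.7 V.
Step size = 4.7/262144 V = 17.929 µV.
σ_q = LSB/√12 = 17.929 µV/3.4641 = 5.18 µV.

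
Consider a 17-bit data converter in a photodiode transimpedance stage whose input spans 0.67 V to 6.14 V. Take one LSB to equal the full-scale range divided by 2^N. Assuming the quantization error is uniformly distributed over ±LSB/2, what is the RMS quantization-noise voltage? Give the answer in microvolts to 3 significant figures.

Span: 6.14 V − (0.67 V) = 5.47 V.
One LSB is 5.47 V / 131072 = 41.733 µV.
For a uniform distribution on [−LSB/2, +LSB/2], V_rms = LSB/√12 = 41.733 µV/3.4641 = 12.0 µV.

12.0 µV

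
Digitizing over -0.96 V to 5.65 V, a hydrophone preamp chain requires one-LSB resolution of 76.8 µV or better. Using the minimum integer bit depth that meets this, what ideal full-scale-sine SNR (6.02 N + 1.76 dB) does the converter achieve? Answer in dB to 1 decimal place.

104.1 dB

The full-scale span is 5.65 − (-0.96) = 6.61 V.
Levels needed ≥ 6.61/76.8 µV = 86070. 2^17 = 131072 suffices, so N_min = 17.
Ideal SNR at N = 17: 6.02·17 + 1.76 = 104.1 dB.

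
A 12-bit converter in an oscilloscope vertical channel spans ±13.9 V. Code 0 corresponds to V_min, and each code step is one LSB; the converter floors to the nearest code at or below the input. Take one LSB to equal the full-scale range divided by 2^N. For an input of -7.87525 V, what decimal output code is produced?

Range = 13.9 − (-13.9) = 27.8 V. LSB = 27.8 V / 2^12 ≈ 6.787 mV.
V_in − V_min = -7.87525 − (-13.9) = 6.02475 V.
Divide by LSB: 6.02475 × 4096/27.8 = 887.6754.
Truncating gives code 887.

887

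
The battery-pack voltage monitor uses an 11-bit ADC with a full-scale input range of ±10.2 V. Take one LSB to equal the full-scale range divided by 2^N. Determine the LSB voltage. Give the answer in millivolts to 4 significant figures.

Span: 10.2 V − (-10.2 V) = 20.4 V.
Number of codes = 2^11 = 2048.
LSB = 20.4 V ÷ 2^11 = 20.4/2048 V = 9.961 mV.

9.961 mV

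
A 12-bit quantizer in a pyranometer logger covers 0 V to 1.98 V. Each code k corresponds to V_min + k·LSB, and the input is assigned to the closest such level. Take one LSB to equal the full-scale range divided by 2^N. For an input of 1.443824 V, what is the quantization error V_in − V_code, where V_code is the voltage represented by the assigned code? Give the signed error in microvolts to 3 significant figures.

Full-scale range = 1.98 V. LSB = 1.98 V / 2^12 ≈ 483.4 µV.
(V_in − V_min)/LSB = (1.443824 − (0)) × 4096/1.98 = 2986.8197 → nearest code k = 2987.
Reconstructed level: 0 + 2987 × 1.98/4096 V = 1.443911133 V.
V_in − V_code = 1.443824 − (1.443911133) = −87.1 µV.

−87.1 µV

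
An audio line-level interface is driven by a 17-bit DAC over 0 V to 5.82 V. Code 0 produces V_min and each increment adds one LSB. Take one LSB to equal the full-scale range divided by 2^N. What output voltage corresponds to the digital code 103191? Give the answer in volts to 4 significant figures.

4.582 V

V_FS = 5.82 V. LSB = 5.82 V / 2^17.
V_out = 0 + 103191 × (5.82/131072) V
      = 0 V + 4.58200 V = 4.58200 V.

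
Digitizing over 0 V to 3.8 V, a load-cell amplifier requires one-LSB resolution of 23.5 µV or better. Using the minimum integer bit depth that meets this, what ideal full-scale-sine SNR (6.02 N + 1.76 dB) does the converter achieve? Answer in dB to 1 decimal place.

Range is 3.8 V.
Need 2^N ≥ 3.8 V / 23.5 µV = 161700 → N_min = 18.
SNR = 6.02 × 18 + 1.76 = 110.12 dB.

110.1 dB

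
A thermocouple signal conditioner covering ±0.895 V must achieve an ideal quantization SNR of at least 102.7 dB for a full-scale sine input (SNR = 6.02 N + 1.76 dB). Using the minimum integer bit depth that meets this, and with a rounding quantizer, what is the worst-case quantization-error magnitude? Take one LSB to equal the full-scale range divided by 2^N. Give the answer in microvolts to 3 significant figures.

Full-scale range = 0.895 V − (-0.895 V) = 1.79 V.
6.02 N + 1.76 ≥ 102.7 gives N ≥ 16.767, so the minimum integer is 17.
One LSB is 1.79 V / 131072 = 13.657 µV.
|e|_max = LSB/2 = 6.83 µV.

6.83 µV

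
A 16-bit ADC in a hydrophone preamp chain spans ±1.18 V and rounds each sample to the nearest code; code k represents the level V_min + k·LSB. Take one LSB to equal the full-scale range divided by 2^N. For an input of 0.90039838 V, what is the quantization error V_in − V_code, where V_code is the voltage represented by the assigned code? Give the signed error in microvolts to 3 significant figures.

Span: 1.18 V − (-1.18 V) = 2.36 V. LSB = 2.36 V / 2^16 ≈ 36.01 µV.
(0.90039838 − (-1.18)) / LSB = 2.08039838 × 65536/2.36 = 57771.6052. Nearest integer: k = 57772.
V_code = V_min + k × range/2^16 = -1.18 + 57772 × 2.36/65536 = 0.90041259766 V.
V_in − V_code = 0.90039838 − (0.90041259766) = −14.2 µV.

−14.2 µV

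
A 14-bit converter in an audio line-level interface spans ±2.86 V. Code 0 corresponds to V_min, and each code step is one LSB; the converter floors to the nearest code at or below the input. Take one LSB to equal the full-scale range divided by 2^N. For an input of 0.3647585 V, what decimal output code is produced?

Range = 2.86 − (-2.86) = 5.72 V. LSB = 5.72 V / 2^14 ≈ 349.1 µV.
(V_in − V_min) × 2^14/range = (0.3647585 − (-2.86)) × 16384/5.72 = 9236.791.
Floor → code = 9236.

9236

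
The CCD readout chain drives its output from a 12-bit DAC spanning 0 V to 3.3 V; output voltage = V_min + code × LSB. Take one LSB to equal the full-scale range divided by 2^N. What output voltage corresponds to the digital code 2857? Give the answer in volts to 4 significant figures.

2.302 V

Span = 3.3 V. LSB = 3.3 V / 2^12.
V_out = V_min + code × LSB = 0 V + 2857 × 3.3 V / 4096
      = 0 V + 2.30178 V = 2.30178 V.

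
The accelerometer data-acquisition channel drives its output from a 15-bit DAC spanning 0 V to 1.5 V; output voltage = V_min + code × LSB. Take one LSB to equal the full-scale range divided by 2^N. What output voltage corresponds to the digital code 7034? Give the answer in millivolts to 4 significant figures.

Range is 1.5 V. LSB = 1.5 V / 2^15.
V_out = 0 + 7034 × (1.5/32768) V
      = 0 V + 0.321991 V = 0.321991 V.

322.0 mV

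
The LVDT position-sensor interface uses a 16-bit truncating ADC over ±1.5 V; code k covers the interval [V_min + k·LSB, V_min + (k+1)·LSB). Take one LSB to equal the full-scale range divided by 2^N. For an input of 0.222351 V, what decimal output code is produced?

37625

The full-scale span is 1.5 − (-1.5) = 3 V. LSB = 3 V / 2^16 ≈ 45.78 µV.
(V_in − V_min) × 2^16/range = (0.222351 − (-1.5)) × 65536/3 = 37625.332.
Floor → code = 37625.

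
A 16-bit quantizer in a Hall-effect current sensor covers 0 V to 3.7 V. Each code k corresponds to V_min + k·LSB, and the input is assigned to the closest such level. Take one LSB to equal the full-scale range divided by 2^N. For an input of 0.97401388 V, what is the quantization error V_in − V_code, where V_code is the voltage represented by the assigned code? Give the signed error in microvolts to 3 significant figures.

+8.75 µV

V_FS = 3.7 V. LSB = 3.7 V / 2^16 ≈ 56.46 µV.
(V_in − V_min)/LSB = (0.97401388 − (0)) × 65536/3.7 = 17252.1550 → nearest code k = 17252.
V_code = 0 + (17252/65536) × 3.7 = 0.97400512695 V.
e = 0.97401388 − (0.97400512695) = +8.75 µV.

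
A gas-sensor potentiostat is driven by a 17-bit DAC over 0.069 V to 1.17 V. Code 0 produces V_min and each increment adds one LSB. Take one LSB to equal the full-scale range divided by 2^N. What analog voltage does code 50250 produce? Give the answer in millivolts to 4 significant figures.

The full-scale span is 1.17 − (0.069) = 1.101 V. LSB = 1.101 V / 2^17.
V_out = 0.069 + 50250 × (1.101/131072) V
      = 0.069 V + 0.422098 V = 0.491098 V.

491.1 mV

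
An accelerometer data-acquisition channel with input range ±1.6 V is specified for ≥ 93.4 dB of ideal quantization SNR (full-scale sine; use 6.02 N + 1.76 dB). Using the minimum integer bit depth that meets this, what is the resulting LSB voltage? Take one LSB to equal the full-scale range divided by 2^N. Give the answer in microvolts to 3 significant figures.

Range = 1.6 − (-1.6) = 3.2 V.
6.02 N + 1.76 ≥ 93.4 gives N ≥ 15.223, so the minimum integer is 16.
LSB = 3.2 V / 2^16 = 48.8 µV.

48.8 µV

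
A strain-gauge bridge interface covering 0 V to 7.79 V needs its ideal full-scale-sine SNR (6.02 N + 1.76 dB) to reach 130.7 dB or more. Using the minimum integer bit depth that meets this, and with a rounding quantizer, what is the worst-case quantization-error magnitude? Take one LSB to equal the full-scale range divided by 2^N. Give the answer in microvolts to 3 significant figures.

0.929 µV

Range is 7.79 V.
Solving 6.02 N ≥ 130.7 − 1.76: N ≥ 21.419. Round up → N = 22.
LSB = 7.79 V / 2^22 = 1.8573 µV.
|e|_max = LSB/2 = 0.929 µV.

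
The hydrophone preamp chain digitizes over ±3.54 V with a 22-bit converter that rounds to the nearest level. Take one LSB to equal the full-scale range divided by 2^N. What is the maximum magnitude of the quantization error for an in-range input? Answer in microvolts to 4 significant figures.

0.8440 µV

Range = 3.54 − (-3.54) = 7.08 V.
LSB = 7.08 V / 2^22 = 1.68800 µV.
Worst-case error for round-to-nearest is half an LSB: 0.8440 µV.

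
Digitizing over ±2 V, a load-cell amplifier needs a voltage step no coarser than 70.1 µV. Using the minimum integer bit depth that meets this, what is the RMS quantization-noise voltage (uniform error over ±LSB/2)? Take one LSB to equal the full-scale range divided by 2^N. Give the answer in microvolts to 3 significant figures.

17.6 µV

Range = 2 − (-2) = 4 V.
Required number of levels: 4/70.1 µV = 57061; smallest N with 2^N ≥ that is 16.
LSB = 4 V ÷ 2^16 = 4/65536 V = 61.035 µV.
σ_q = LSB/√12 = 61.035 µV/3.4641 = 17.6 µV.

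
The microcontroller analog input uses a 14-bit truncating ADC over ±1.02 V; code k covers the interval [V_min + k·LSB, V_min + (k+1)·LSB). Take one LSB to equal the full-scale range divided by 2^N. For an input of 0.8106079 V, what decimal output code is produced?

Full-scale range = 1.02 V − (-1.02 V) = 2.04 V. LSB = 2.04 V / 2^14 ≈ 124.5 µV.
V_in − V_min = 0.8106079 − (-1.02) = 1.8306079 V.
Divide by LSB: 1.8306079 × 16384/2.04 = 14702.2940.
Truncating gives code 14702.

14702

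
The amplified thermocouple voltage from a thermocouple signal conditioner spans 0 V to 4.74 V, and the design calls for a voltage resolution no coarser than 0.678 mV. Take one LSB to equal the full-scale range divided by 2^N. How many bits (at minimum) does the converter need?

Span = 4.74 V.
4.74 V / 0.678 mV = 6991. Since 2^12 = 4096 and 2^13 = 8192, N = 13.

13 bits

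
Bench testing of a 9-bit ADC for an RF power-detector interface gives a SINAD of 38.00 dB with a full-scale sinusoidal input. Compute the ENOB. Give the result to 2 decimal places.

Inverting SNR = 6.02 N + 1.76: N_eff = (38.00 − 1.76)/6.02 = 6.0199.

6.02 bits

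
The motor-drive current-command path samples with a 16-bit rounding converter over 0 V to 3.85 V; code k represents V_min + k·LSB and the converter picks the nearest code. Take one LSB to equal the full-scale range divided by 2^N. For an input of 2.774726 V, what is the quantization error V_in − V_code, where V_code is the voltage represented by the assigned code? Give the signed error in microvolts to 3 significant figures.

+19.0 µV

V_FS = 3.85 V. LSB = 3.85 V / 2^16 ≈ 58.75 µV.
(V_in − V_min)/LSB = (2.774726 − (0)) × 65536/3.85 = 47232.3229 → nearest code k = 47232.
Reconstructed level: 0 + 47232 × 3.85/65536 V = 2.7747070313 V.
V_in − V_code = 2.774726 − (2.7747070313) = +19.0 µV.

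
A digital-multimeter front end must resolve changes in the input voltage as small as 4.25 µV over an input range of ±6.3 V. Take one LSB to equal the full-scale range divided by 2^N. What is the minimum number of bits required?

Range = 6.3 − (-6.3) = 12.6 V.
Required number of levels: 12.6/4.25 µV = 2.9647e6; smallest N with 2^N ≥ that is 22.

22 bits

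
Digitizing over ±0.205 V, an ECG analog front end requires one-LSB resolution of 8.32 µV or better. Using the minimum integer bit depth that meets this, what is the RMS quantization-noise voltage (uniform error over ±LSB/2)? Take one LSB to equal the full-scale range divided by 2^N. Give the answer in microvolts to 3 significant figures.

Full-scale range = 0.205 V − (-0.205 V) = 0.41 V.
Need 2^N ≥ 0.41 V / 8.32 µV = 49280 → N_min = 16.
Step size = 0.41/65536 V = 6.2561 µV.
RMS noise = LSB/√12 = 1.81 µV.

1.81 µV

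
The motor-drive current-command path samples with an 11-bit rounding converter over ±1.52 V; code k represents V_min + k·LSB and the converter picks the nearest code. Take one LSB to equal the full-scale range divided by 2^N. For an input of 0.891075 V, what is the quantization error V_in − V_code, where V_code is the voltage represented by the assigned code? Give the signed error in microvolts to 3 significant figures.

+450 µV

Span: 1.52 V − (-1.52 V) = 3.04 V. LSB = 3.04 V / 2^11 ≈ 1.484 mV.
(0.891075 − (-1.52)) / LSB = 2.411075 × 2048/3.04 = 1624.3032. Nearest integer: k = 1624.
V_code = -1.52 + (1624/2048) × 3.04 = 0.8906250000 V.
V_in − V_code = 0.891075 − (0.8906250000) = +450 µV.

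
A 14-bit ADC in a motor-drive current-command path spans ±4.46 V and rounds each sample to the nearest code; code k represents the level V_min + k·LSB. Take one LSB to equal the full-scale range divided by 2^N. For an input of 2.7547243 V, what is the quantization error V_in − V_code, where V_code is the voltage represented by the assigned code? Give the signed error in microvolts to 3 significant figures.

The full-scale span is 4.46 − (-4.46) = 8.92 V. LSB = 8.92 V / 2^14 ≈ 0.5444 mV.
(V_in − V_min)/LSB = (2.7547243 − (-4.46)) × 16384/8.92 = 13251.7985 → nearest code k = 13252.
V_code = V_min + k × range/2^14 = -4.46 + 13252 × 8.92/16384 = 2.7548339844 V.
V_in − V_code = 2.7547243 − (2.7548339844) = −110 µV.

−110 µV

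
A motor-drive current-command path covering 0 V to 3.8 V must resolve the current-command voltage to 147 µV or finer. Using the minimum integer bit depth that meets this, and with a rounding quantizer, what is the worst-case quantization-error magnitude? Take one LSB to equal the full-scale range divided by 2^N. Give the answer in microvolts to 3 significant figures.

Range is 3.8 V.
3.8 V / 147 µV = 25850. Since 2^14 = 16384 and 2^15 = 32768, N = 15.
Step size = 3.8/32768 V = 115.97 µV.
Half an LSB is 58.0 µV.

58.0 µV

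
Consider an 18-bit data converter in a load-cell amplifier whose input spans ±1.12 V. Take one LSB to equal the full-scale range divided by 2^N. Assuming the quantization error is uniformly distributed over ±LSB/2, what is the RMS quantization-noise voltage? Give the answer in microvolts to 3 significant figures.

Full-scale range = 1.12 V − (-1.12 V) = 2.24 V.
LSB = 2.24 V / 2^18 = 8.5449 µV.
V_rms = LSB/√12 = 8.5449 µV / √12 = 2.47 µV.

2.47 µV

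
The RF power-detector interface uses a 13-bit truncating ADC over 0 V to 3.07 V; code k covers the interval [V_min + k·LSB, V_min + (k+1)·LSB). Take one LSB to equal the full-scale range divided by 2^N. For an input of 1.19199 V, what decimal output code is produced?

Full-scale range = 3.07 V. LSB = 3.07 V / 2^13 ≈ 374.8 µV.
V_in − V_min = 1.19199 − (0) = 1.19199 V.
Divide by LSB: 1.19199 × 8192/3.07 = 3180.7108.
Truncating gives code 3180.

3180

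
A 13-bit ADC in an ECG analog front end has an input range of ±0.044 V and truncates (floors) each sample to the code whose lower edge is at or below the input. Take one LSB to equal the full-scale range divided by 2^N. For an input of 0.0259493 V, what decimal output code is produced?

The full-scale span is 0.044 − (-0.044) = 0.088 V. LSB = 0.088 V / 2^13 ≈ 10.74 µV.
(V_in − V_min) × 2^13/range = (0.0259493 − (-0.044)) × 8192/0.088 = 6511.644.
Floor → code = 6511.

6511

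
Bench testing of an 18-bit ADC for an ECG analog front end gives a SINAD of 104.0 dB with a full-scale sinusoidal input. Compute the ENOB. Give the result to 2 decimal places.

16.98 bits

ENOB = (SINAD − 1.76) / 6.02 = (104.0 − 1.76) / 6.02 = 102.24 / 6.02 = 16.9834.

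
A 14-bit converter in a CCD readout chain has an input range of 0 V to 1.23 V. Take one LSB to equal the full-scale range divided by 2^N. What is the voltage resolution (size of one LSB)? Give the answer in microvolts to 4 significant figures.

Span = 1.23 V.
Number of codes = 2^14 = 16384.
Step size = 1.23/16384 V = 75.07 µV.

75.07 µV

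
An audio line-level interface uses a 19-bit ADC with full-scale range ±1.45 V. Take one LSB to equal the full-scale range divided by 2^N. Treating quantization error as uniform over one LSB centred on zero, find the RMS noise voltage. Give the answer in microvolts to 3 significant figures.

Full-scale range = 1.45 V − (-1.45 V) = 2.9 V.
One LSB is 2.9 V / 524288 = 5.5313 µV.
For a uniform distribution on [−LSB/2, +LSB/2], V_rms = LSB/√12 = 5.5313 µV/3.4641 = 1.60 µV.

1.60 µV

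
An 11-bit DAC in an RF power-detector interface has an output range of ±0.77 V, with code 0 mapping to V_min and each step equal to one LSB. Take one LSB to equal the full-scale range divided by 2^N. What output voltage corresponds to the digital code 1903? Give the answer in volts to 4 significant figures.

The full-scale span is 0.77 − (-0.77) = 1.54 V. LSB = 1.54 V / 2^11.
V_out = V_min + code × LSB = -0.77 V + 1903 × 1.54 V / 2048
      = -0.77 V + 1.43097 V = 0.660967 V.

0.6610 V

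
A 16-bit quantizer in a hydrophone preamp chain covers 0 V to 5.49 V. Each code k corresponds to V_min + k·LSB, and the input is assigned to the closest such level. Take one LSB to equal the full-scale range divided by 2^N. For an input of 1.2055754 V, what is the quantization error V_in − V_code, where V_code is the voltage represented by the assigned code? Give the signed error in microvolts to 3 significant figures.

V_FS = 5.49 V. LSB = 5.49 V / 2^16 ≈ 83.77 µV.
Position in LSBs: (1.2055754 − (0)) × 65536/5.49 = 14391.3642; rounding gives k = 14391.
V_code = V_min + k × range/2^16 = 0 + 14391 × 5.49/65536 = 1.2055448914 V.
e = 1.2055754 − (1.2055448914) = +30.5 µV.

+30.5 µV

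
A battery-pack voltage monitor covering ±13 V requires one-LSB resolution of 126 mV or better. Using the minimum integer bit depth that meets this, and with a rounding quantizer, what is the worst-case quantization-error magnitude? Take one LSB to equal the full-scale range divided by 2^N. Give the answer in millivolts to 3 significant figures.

The full-scale span is 13 − (-13) = 26 V.
Need 2^N ≥ 26 V / 126 mV = 206.3 → N_min = 8.
One LSB is 26 V / 256 = 101.56 mV.
|e|_max = LSB/2 = 50.8 mV.

50.8 mV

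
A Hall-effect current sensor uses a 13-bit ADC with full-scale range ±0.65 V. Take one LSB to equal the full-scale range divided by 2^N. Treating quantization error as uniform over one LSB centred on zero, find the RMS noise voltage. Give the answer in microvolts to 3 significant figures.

Range = 0.65 − (-0.65) = 1.3 V.
LSB = 1.3 V ÷ 2^13 = 1.3/8192 V = 158.69 µV.
RMS of a uniform error over width LSB is LSB/√12 = 45.8 µV.

45.8 µV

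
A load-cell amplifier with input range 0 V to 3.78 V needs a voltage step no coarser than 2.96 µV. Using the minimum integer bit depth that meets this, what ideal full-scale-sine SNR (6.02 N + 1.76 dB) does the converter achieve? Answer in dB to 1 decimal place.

128.2 dB

Range is 3.78 V.
Need 2^N ≥ 3.78 V / 2.96 µV = 1.277e6 → N_min = 21.
Ideal SNR at N = 21: 6.02·21 + 1.76 = 128.2 dB.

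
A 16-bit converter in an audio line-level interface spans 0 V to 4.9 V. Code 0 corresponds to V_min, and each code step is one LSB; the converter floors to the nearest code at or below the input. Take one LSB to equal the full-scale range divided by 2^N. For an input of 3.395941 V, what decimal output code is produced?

Full-scale range = 4.9 V. LSB = 4.9 V / 2^16 ≈ 74.77 µV.
V_in − V_min = 3.395941 − (0) = 3.395941 V.
Divide by LSB: 3.395941 × 65536/4.9 = 45419.6713.
Truncating gives code 45419.

45419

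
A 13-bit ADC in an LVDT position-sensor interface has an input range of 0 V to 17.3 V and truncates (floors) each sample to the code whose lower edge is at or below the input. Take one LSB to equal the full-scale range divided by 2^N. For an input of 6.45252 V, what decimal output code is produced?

Range is 17.3 V. LSB = 17.3 V / 2^13 ≈ 2.112 mV.
V_in − V_min = 6.45252 − (0) = 6.45252 V.
Divide by LSB: 6.45252 × 8192/17.3 = 3055.4361.
Truncating gives code 3055.

3055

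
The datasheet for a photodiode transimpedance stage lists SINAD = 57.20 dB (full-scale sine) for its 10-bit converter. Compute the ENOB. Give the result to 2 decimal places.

9.21 bits

ENOB = (SINAD − 1.76) / 6.02 = (57.20 − 1.76) / 6.02 = 55.44 / 6.02 = 9.2093.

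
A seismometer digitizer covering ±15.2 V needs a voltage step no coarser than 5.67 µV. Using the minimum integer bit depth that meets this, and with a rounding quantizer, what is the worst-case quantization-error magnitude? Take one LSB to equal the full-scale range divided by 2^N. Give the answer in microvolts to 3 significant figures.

Span: 15.2 V − (-15.2 V) = 30.4 V.
30.4 V / 5.67 µV = 5.362e6. Since 2^22 = 4194304 and 2^23 = 8388608, N = 23.
LSB = 30.4 V / 2^23 = 3.6240 µV.
Max error for round-to-nearest is LSB/2 = 1.81 µV.

1.81 µV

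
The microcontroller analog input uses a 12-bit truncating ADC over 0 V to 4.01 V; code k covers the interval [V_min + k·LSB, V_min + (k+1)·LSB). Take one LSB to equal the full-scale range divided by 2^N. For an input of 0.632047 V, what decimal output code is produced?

Span = 4.01 V. LSB = 4.01 V / 2^12 ≈ 0.9790 mV.
V_in − V_min = 0.632047 − (0) = 0.632047 V.
Divide by LSB: 0.632047 × 4096/4.01 = 645.6021.
Truncating gives code 645.

645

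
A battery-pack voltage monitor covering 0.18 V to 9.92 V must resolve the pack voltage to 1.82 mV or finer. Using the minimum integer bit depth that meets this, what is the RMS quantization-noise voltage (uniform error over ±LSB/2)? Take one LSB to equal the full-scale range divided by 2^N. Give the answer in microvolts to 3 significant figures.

343 µV

The full-scale span is 9.92 − (0.18) = 9.74 V.
Required number of levels: 9.74/1.82 mV = 5351.6; smallest N with 2^N ≥ that is 13.
LSB = 9.74 V ÷ 2^13 = 9.74/8192 V = 1.1890 mV.
σ_q = LSB/√12 = 1.1890 mV/3.4641 = 343 µV.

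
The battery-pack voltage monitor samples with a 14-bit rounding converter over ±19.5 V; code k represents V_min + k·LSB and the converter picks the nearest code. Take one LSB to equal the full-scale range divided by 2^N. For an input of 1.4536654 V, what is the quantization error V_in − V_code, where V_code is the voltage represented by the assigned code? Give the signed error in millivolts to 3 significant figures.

Full-scale range = 19.5 V − (-19.5 V) = 39 V. LSB = 39 V / 2^14 ≈ 2.380 mV.
Position in LSBs: (1.4536654 − (-19.5)) × 16384/39 = 8802.6886; rounding gives k = 8803.
V_code = V_min + k × range/2^14 = -19.5 + 8803 × 39/16384 = 1.4544067383 V.
V_in − V_code = 1.4536654 − (1.4544067383) = −0.741 mV.

−0.741 mV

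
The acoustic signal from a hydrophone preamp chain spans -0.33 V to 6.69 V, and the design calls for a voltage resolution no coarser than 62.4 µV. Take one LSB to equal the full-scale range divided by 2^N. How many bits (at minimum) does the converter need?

Range = 6.69 − (-0.33) = 7.02 V.
Levels needed ≥ 7.02/62.4 µV = 112500. 2^17 = 131072 suffices, so N_min = 17.

17 bits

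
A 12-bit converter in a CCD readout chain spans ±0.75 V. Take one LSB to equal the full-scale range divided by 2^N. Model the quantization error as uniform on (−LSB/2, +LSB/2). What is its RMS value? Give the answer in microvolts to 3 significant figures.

The full-scale span is 0.75 − (-0.75) = 1.5 V.
LSB = 1.5 V / 2^12 = 366.21 µV.
For a uniform distribution on [−LSB/2, +LSB/2], V_rms = LSB/√12 = 366.21 µV/3.4641 = 106 µV.

106 µV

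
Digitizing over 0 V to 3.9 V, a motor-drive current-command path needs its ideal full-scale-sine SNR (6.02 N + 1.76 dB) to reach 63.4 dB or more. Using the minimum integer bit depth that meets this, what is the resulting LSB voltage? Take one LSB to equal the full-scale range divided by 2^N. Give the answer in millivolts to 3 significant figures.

1.90 mV

Range is 3.9 V.
6.02 N + 1.76 ≥ 63.4 gives N ≥ 10.239, so the minimum integer is 11.
Step size = 3.9/2048 V = 1.90 mV.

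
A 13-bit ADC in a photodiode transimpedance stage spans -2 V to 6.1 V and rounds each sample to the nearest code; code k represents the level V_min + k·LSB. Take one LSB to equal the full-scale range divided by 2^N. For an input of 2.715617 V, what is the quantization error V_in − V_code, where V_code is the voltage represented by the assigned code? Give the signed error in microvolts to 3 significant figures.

Span: 6.1 V − (-2 V) = 8.1 V. LSB = 8.1 V / 2^13 ≈ 0.9888 mV.
Position in LSBs: (2.715617 − (-2)) × 8192/8.1 = 4769.1771; rounding gives k = 4769.
V_code = -2 + (4769/8192) × 8.1 = 2.715441895 V.
V_in − V_code = 2.715617 − (2.715441895) = +175 µV.

+175 µV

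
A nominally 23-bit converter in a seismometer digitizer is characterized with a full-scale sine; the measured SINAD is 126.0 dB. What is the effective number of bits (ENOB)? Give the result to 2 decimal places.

20.64 bits

(126.0 − 1.76) / 6.02 = 124.24/6.02 = 20.6379 effective bits.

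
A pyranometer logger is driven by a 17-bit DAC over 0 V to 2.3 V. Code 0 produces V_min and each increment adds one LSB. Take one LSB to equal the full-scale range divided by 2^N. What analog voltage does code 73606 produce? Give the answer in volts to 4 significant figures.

1.292 V

Span = 2.3 V. LSB = 2.3 V / 2^17.
V_out = 0 + 73606 × (2.3/131072) V
      = 0 V + 1.29161 V = 1.29161 V.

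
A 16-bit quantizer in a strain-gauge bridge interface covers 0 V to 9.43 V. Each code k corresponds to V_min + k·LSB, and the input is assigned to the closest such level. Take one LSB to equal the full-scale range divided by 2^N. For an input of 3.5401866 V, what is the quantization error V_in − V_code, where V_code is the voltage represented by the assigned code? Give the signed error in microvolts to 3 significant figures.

+51.6 µV

V_FS = 9.43 V. LSB = 9.43 V / 2^16 ≈ 143.9 µV.
(3.5401866 − (0)) / LSB = 3.5401866 × 65536/9.43 = 24603.3583. Nearest integer: k = 24603.
V_code = 0 + (24603/65536) × 9.43 = 3.5401350403 V.
e = 3.5401866 − (3.5401350403) = +51.6 µV.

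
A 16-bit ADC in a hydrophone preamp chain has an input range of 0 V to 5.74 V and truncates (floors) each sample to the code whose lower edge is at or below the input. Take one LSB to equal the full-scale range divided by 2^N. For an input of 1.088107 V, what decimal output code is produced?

Span = 5.74 V. LSB = 5.74 V / 2^16 ≈ 87.59 µV.
(V_in − V_min) × 2^16/range = (1.088107 − (0)) × 65536/5.74 = 12423.376.
Floor → code = 12423.

12423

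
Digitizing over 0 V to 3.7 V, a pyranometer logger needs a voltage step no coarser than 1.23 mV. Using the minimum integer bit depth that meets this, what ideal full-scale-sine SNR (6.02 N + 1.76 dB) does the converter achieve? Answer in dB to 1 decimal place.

V_FS = 3.7 V.
3.7 V / 1.23 mV = 3008. Since 2^11 = 2048 and 2^12 = 4096, N = 12.
SNR = 6.02 × 12 + 1.76 = 74.00 dB.

74.0 dB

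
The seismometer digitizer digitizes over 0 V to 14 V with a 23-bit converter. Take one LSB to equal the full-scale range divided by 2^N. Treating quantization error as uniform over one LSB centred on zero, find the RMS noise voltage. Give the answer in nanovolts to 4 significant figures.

Span = 14 V.
LSB = 14 V / 2^23 = 1.66893 µV.
For a uniform distribution on [−LSB/2, +LSB/2], V_rms = LSB/√12 = 1.66893 µV/3.4641 = 481.8 nV.

481.8 nV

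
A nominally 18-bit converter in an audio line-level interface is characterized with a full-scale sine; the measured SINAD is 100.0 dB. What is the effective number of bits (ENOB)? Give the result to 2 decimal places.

ENOB = (SINAD − 1.76) / 6.02 = (100.0 − 1.76) / 6.02 = 98.24 / 6.02 = 16.3189.

16.32 bits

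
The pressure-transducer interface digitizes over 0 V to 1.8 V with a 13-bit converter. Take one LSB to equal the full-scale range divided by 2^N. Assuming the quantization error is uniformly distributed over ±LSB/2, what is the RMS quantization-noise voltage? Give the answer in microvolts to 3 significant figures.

63.4 µV

Full-scale range = 1.8 V.
One LSB is 1.8 V / 8192 = 219.73 µV.
For a uniform distribution on [−LSB/2, +LSB/2], V_rms = LSB/√12 = 219.73 µV/3.4641 = 63.4 µV.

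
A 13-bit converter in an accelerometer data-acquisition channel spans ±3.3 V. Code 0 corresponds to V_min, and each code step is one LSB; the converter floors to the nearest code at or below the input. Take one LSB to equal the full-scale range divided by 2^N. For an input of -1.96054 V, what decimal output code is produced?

1662

Full-scale range = 3.3 V − (-3.3 V) = 6.6 V. LSB = 6.6 V / 2^13 ≈ 0.8057 mV.
code = ⌊(V_in − V_min)/LSB⌋ = ⌊(V_in − V_min) × 2^13 / range⌋
     = ⌊(-1.96054 − (-3.3)) × 8192 / 6.6⌋ = ⌊1.33946 × 8192/6.6⌋
     = ⌊1662.554⌋ = 1662.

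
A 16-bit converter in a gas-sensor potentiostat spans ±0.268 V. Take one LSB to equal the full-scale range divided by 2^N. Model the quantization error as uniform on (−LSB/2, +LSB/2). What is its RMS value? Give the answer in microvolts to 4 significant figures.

Span: 0.268 V − (-0.268 V) = 0.536 V.
One LSB is 0.536 V / 65536 = 8.17871 µV.
V_rms = LSB/√12 = 8.17871 µV / √12 = 2.361 µV.

2.361 µV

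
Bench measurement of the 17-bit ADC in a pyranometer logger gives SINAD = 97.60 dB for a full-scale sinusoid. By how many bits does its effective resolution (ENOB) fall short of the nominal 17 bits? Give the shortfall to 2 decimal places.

ENOB = (SINAD − 1.76)/6.02 = (97.60 − 1.76)/6.02 = 15.9203 bits.
17 − 15.9203 = 1.08 bits below nominal.

1.08 bits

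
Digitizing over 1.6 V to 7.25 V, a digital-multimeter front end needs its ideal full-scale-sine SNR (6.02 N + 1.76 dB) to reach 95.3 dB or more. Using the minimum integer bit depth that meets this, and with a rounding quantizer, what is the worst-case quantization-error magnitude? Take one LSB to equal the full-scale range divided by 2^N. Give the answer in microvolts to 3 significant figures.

Full-scale range = 7.25 V − (1.6 V) = 5.65 V.
Required N = ⌈(95.3 − 1.76)/6.02⌉ = ⌈15.538⌉ = 16.
LSB = 5.65 V / 2^16 = 86.212 µV.
Half an LSB is 43.1 µV.

43.1 µV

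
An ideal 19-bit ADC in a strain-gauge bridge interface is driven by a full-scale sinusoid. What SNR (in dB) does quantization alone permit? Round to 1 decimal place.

116.1 dB

For an ideal N-bit converter with full-scale sine input, SNR = 6.02 N + 1.76 dB. SNR = 6.02 × 19 + 1.76 = 114.38 + 1.76 = 116.14 dB.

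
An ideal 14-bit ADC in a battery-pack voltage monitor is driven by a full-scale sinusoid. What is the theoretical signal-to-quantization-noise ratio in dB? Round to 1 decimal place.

86.0 dB

6.02(14) + 1.76 = 84.28 + 1.76 = 86.04 dB.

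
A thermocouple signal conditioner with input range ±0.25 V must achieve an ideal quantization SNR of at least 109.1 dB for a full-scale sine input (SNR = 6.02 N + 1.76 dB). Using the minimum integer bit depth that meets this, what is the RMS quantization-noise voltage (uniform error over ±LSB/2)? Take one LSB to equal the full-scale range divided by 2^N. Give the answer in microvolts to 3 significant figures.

0.551 µV

Span: 0.25 V − (-0.25 V) = 0.5 V.
Solving 6.02 N ≥ 109.1 − 1.76: N ≥ 17.831. Round up → N = 18.
LSB = 0.5 V / 2^18 = 1.9073 µV.
RMS noise = LSB/√12 = 0.551 µV.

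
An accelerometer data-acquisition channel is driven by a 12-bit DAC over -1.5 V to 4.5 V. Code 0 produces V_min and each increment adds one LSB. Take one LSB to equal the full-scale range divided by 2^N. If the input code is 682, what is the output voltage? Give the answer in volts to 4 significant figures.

Full-scale range = 4.5 V − (-1.5 V) = 6 V. LSB = 6 V / 2^12.
Output = V_min + (682/4096) × range = -1.5 + 0.166504 × 6 V
      = -1.5 + 0.999023 = -0.500977 V.

-0.5010 V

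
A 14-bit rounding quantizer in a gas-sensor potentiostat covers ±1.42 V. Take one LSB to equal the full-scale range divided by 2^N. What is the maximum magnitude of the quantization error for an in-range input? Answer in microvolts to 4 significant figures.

Span: 1.42 V − (-1.42 V) = 2.84 V.
One LSB is 2.84 V / 16384 = 173.340 µV.
A rounding quantizer has |error| ≤ LSB/2 = 86.67 µV.

86.67 µV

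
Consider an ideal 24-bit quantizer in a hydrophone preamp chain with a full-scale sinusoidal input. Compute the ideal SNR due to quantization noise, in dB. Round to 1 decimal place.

SNR = 6.02·24 + 1.76 = 146.24 dB.

146.2 dB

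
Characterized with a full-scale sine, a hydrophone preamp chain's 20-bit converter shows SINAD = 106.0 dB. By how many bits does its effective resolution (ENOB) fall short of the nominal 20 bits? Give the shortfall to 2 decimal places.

2.68 bits

Effective bits = (106.0 − 1.76)/6.02 = 17.3156.
Shortfall = 20 − 17.3156 = 2.6844 bits.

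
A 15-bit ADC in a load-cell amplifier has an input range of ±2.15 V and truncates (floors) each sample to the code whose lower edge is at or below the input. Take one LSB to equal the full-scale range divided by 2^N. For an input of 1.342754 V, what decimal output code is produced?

Span: 2.15 V − (-2.15 V) = 4.3 V. LSB = 4.3 V / 2^15 ≈ 131.2 µV.
(V_in − V_min) × 2^15/range = (1.342754 − (-2.15)) × 32768/4.3 = 26616.410.
Floor → code = 26616.

26616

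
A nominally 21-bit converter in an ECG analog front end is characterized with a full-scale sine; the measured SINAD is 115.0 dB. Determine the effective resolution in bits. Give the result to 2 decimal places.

ENOB = (SINAD − 1.76) / 6.02 = (115.0 − 1.76) / 6.02 = 113.24 / 6.02 = 18.8106.

18.81 bits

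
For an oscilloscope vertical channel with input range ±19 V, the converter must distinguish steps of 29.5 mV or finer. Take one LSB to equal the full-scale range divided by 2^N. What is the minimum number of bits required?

11 bits

Full-scale range = 19 V − (-19 V) = 38 V.
Need 2^N ≥ 38 V / 29.5 mV = 1288 → N_min = 11.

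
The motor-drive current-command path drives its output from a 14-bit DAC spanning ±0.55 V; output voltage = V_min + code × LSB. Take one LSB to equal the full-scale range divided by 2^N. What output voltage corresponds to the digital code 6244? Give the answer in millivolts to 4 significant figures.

Range = 0.55 − (-0.55) = 1.1 V. LSB = 1.1 V / 2^14.
V_out = V_min + code × LSB = -0.55 V + 6244 × 1.1 V / 16384
      = -0.55 V + 0.419214 V = -0.130786 V.

-130.8 mV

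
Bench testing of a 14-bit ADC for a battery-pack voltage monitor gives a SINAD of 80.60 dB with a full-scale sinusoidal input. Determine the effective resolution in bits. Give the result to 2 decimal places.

13.10 bits

ENOB = (80.60 − 1.76)/6.02 = 13.0963 bits.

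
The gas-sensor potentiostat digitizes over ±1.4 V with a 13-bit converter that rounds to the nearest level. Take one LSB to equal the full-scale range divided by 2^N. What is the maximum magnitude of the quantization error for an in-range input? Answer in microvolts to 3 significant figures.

171 µV

Span: 1.4 V − (-1.4 V) = 2.8 V.
Step size = 2.8/8192 V = 341.80 µV.
A rounding quantizer has |error| ≤ LSB/2 = 171 µV.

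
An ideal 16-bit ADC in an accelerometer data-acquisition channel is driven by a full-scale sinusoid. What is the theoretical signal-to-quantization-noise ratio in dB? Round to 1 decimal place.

For an ideal N-bit converter with full-scale sine input, SNR = 6.02 N + 1.76 dB. SNR = 6.02 × 16 + 1.76 = 96.32 + 1.76 = 98.08 dB.

98.1 dB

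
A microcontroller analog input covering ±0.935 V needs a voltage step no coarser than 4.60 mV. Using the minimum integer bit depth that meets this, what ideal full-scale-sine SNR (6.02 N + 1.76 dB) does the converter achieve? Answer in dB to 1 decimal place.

The full-scale span is 0.935 − (-0.935) = 1.87 V.
Required number of levels: 1.87/4.60 mV = 406.52; smallest N with 2^N ≥ that is 9.
SNR = 6.02 × 9 + 1.76 = 55.94 dB.

55.9 dB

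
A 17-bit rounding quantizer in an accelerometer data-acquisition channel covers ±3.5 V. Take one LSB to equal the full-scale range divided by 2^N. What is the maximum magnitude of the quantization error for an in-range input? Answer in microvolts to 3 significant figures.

26.7 µV

Range = 3.5 − (-3.5) = 7 V.
Step size = 7/131072 V = 53.406 µV.
A rounding quantizer has |error| ≤ LSB/2 = 26.7 µV.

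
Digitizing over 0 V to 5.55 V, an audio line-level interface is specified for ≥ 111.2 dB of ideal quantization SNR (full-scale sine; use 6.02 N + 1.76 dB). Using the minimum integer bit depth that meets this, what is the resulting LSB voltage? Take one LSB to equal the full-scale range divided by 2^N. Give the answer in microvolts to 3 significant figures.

V_FS = 5.55 V.
Required N = ⌈(111.2 − 1.76)/6.02⌉ = ⌈18.179⌉ = 19.
LSB = 5.55 V / 2^19 = 10.6 µV.

10.6 µV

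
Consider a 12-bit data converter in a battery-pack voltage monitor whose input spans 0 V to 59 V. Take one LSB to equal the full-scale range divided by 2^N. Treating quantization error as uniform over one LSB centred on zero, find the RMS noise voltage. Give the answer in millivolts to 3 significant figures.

Span = 59 V.
LSB = 59 V ÷ 2^12 = 59/4096 V = 14.404 mV.
RMS of a uniform error over width LSB is LSB/√12 = 4.16 mV.

4.16 mV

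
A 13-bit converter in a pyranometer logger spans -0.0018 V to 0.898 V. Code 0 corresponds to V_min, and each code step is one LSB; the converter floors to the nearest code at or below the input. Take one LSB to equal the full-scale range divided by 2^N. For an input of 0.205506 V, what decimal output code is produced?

Range = 0.898 − (-0.0018) = 0.8998 V. LSB = 0.8998 V / 2^13 ≈ 109.8 µV.
(V_in − V_min) × 2^13/range = (0.205506 − (-0.0018)) × 8192/0.8998 = 1887.365.
Floor → code = 1887.

1887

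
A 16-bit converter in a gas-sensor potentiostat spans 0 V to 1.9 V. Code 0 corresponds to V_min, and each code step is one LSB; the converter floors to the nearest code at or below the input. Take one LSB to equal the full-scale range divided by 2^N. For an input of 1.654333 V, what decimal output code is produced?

V_FS = 1.9 V. LSB = 1.9 V / 2^16 ≈ 28.99 µV.
V_in − V_min = 1.654333 − (0) = 1.654333 V.
Divide by LSB: 1.654333 × 65536/1.9 = 57062.2987.
Truncating gives code 57062.

57062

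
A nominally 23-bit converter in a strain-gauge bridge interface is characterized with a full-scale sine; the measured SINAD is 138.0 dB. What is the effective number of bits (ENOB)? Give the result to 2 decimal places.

22.63 bits

ENOB = (SINAD − 1.76) / 6.02 = (138.0 − 1.76) / 6.02 = 136.24 / 6.02 = 22.6312.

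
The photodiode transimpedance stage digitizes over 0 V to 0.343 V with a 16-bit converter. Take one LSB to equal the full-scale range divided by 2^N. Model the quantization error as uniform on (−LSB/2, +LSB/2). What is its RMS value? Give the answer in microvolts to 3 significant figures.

Range is 0.343 V.
LSB = 0.343 V / 2^16 = 5.2338 µV.
V_rms = LSB/√12 = 5.2338 µV / √12 = 1.51 µV.

1.51 µV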